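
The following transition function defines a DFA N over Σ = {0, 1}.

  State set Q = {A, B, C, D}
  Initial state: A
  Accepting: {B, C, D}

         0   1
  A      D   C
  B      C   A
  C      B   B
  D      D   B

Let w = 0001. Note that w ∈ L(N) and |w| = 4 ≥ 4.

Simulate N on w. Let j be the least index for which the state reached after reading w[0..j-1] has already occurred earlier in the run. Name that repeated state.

D

State sequence: A -0-> D -0-> D -0-> D -1-> B
First repeat at step 2: D was already visited.

The earliest repeat is at step j = 2: N is in D, which it already visited at step i = 1.
Pumping length from the standard proof: p = 4 (the number of states). The repeated state found above gives |xy| = j ≤ 4 and |y| = j − i ≥ 1.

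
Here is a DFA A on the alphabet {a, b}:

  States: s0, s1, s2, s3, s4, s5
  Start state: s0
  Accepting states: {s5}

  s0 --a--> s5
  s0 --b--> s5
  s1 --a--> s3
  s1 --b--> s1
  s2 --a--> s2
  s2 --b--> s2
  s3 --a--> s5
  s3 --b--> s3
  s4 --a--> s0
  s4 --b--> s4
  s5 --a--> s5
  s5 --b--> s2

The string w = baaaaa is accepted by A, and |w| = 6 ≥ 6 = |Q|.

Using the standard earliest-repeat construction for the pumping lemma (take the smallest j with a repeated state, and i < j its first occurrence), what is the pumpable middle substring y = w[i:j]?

a

Run of A on w = b a a a a a:
  step 0: s0  (start)
  step 1: s5  (read b: s0→s5)
  step 2: s5  (read a: s5→s5)   ← first repeat (s5 seen earlier)
  step 3: s5  (read a: s5→s5)
  step 4: s5  (read a: s5→s5)
  step 5: s5  (read a: s5→s5)
  step 6: s5  (read a: s5→s5)

So i = 1, j = 2, giving x = w[0:1] = b, y = w[1:2] = a, z = w[2:6] = aaaa.
Check: |xy| = 2 ≤ 6 and |y| = 1 ≥ 1. Reading y takes A from s5 back to s5, so every xyⁱz is accepted.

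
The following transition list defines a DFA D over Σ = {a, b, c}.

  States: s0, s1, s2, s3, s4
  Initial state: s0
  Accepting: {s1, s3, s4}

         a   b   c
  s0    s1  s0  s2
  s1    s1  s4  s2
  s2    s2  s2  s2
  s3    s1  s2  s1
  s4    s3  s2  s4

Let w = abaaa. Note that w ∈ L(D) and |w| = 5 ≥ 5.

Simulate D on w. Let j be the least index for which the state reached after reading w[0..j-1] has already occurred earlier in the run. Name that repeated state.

State sequence: s0 -a-> s1 -b-> s4 -a-> s3 -a-> s1 -a-> s1
First repeat at step 4: s1 was already visited.

The earliest repeat is at step j = 4: D is in s1, which it already visited at step i = 1.
With |Q| = 5, pigeonhole forces a state repeat no later than step 5; the substring read between the first and second visits to that state can be pumped.

s1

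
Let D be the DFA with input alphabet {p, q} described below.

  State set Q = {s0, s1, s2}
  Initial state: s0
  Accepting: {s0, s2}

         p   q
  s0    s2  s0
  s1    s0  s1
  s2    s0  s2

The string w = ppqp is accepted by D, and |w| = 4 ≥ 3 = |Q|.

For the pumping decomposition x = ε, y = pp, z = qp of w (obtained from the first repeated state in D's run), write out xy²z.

ppppqp

xy^2z = ε·pp·pp·qp = ppppqp.
Reading y = pp takes D from s0 back to s0, so after x·y·y the machine is still in s0, and z then leads to the accepting state s2. Hence ppppqp ∈ L(D).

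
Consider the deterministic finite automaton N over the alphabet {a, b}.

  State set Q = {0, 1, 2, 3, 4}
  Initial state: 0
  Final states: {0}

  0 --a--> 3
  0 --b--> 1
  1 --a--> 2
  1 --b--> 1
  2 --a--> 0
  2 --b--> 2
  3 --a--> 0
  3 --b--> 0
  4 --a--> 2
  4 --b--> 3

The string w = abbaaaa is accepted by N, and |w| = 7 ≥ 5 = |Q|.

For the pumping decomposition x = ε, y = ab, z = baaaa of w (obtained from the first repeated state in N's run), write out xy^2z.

xy^2z = ε·ab·ab·baaaa = ababbaaaa.
Reading y = ab takes N from 0 back to 0, so after x·y·y the machine is still in 0, and z then leads to the accepting state 0. Hence ababbaaaa ∈ L(N).

ababbaaaa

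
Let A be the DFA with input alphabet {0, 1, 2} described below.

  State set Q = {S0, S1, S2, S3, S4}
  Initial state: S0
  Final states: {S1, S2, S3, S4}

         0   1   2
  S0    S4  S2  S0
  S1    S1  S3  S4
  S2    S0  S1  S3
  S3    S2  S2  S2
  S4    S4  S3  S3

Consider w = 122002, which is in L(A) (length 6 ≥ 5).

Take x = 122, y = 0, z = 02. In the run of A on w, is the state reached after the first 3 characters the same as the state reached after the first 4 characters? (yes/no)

no

State sequence: S0 -1-> S2 -2-> S3 -2-> S2 -0-> S0

After x (step 3): S2. After xy (step 4): S0.
They differ (S2 ≠ S0), so y is not a cycle from the state after x; this split is not the one the pumping-lemma construction produces, and pumping y need not keep the string in L(A).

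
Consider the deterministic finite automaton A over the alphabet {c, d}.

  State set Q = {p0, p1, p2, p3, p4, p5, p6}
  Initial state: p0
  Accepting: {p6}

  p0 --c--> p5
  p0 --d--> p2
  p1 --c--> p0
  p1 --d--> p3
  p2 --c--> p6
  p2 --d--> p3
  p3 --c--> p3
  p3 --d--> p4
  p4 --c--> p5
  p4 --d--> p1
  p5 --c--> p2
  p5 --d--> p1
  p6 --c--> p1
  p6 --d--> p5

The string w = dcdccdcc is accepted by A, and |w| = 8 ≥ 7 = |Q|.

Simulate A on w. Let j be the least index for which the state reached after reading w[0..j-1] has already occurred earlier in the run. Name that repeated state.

Run of A on w = d c d c c d c c:
  step 0: p0  (start)
  step 1: p2  (read d: p0→p2)
  step 2: p6  (read c: p2→p6)
  step 3: p5  (read d: p6→p5)
  step 4: p2  (read c: p5→p2)   ← first repeat (p2 seen earlier)
  step 5: p6  (read c: p2→p6)
  step 6: p5  (read d: p6→p5)
  step 7: p2  (read c: p5→p2)
  step 8: p6  (read c: p2→p6)

The earliest repeat is at step j = 4: A is in p2, which it already visited at step i = 1.
With |Q| = 7, pigeonhole forces a state repeat no later than step 7; the substring read between the first and second visits to that state can be pumped.

p2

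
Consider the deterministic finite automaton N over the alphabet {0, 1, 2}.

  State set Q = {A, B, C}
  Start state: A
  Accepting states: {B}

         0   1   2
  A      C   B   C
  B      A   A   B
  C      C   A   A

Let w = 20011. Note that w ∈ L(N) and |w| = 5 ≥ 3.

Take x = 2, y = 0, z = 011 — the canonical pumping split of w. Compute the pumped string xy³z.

xy^3z = 2·0·0·0·011 = 2000011.
Reading y = 0 takes N from C back to C, so after x·y·y·y the machine is still in C, and z then leads to the accepting state B. Hence 2000011 ∈ L(N).

2000011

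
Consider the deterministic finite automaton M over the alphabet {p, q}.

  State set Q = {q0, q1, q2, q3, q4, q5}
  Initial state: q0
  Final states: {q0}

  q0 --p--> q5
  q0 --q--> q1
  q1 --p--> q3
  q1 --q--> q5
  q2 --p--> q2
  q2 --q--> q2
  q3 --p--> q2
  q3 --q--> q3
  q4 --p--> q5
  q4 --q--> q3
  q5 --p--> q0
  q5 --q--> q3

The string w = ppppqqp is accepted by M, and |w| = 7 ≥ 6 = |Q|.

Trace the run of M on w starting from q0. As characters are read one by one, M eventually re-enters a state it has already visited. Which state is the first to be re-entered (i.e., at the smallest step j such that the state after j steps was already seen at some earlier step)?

Run of M on w = p p p p q q p:
  step 0: q0  (start)
  step 1: q5  (read p: q0→q5)
  step 2: q0  (read p: q5→q0)   ← first repeat (q0 seen earlier)
  step 3: q5  (read p: q0→q5)
  step 4: q0  (read p: q5→q0)
  step 5: q1  (read q: q0→q1)
  step 6: q5  (read q: q1→q5)
  step 7: q0  (read p: q5→q0)

The earliest repeat is at step j = 2: M is in q0, which it already visited at step i = 0.
Since M has 6 states, any run of length ≥ 6 visits 6+1 states, so by pigeonhole some state repeats within the first 6 steps — that repeat gives the pumpable loop.

q0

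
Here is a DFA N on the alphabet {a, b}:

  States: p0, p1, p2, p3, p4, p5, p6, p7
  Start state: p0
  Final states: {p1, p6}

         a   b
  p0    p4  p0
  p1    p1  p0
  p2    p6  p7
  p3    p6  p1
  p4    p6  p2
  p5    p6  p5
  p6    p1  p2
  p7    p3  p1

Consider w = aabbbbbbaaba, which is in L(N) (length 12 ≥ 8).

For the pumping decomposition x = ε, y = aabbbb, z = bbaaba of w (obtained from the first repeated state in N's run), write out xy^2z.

xy^2z = ε·aabbbb·aabbbb·bbaaba = aabbbbaabbbbbbaaba.
Reading y = aabbbb takes N from p0 back to p0, so after x·y·y the machine is still in p0, and z then leads to the accepting state p6. Hence aabbbbaabbbbbbaaba ∈ L(N).

aabbbbaabbbbbbaaba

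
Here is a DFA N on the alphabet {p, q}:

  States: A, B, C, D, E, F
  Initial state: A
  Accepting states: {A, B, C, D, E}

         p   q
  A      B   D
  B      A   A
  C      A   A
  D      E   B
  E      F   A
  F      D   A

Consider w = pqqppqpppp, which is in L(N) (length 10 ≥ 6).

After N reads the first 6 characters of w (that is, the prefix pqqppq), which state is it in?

A

Run of N on the first 6 characters of w = p q q p p q:
  step 0: A  (start)
  step 1: B  (read p: A→B)
  step 2: A  (read q: B→A)
  step 3: D  (read q: A→D)
  step 4: E  (read p: D→E)
  step 5: F  (read p: E→F)
  step 6: A  (read q: F→A)

After reading 6 characters, N is in state A.
(This kind of state-tracing is the core of the pumping-lemma construction: with 6 states, pigeonhole forces a repeat within the first 6 steps.)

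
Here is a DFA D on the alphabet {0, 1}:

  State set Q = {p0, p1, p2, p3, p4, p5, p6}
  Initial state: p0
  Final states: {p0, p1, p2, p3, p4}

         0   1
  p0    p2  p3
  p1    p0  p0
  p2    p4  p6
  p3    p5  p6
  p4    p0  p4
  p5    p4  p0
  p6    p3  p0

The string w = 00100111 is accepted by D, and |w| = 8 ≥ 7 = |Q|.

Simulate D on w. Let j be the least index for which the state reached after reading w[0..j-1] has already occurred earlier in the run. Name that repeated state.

p4

Run of D on w = 0 0 1 0 0 1 1 1:
  step 0: p0  (start)
  step 1: p2  (read 0: p0→p2)
  step 2: p4  (read 0: p2→p4)
  step 3: p4  (read 1: p4→p4)   ← first repeat (p4 seen earlier)
  step 4: p0  (read 0: p4→p0)
  step 5: p2  (read 0: p0→p2)
  step 6: p6  (read 1: p2→p6)
  step 7: p0  (read 1: p6→p0)
  step 8: p3  (read 1: p0→p3)

The earliest repeat is at step j = 3: D is in p4, which it already visited at step i = 2.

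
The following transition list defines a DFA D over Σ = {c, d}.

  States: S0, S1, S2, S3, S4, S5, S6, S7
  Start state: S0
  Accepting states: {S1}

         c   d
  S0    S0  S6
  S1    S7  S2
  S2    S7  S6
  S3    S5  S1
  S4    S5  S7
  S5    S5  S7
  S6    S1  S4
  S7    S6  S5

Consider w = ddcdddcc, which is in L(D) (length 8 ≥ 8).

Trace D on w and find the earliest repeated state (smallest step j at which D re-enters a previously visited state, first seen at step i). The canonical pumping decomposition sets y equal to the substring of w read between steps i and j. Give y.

dd

State sequence: S0 -d-> S6 -d-> S4 -c-> S5 -d-> S7 -d-> S5 -d-> S7 -c-> S6 -c-> S1
First repeat at step 5: S5 was already visited.

So i = 3, j = 5, giving x = w[0:3] = ddc, y = w[3:5] = dd, z = w[5:8] = dcc.
Check: |xy| = 5 ≤ 8 and |y| = 2 ≥ 1. Reading y takes D from S5 back to S5, so every xyⁱz is accepted.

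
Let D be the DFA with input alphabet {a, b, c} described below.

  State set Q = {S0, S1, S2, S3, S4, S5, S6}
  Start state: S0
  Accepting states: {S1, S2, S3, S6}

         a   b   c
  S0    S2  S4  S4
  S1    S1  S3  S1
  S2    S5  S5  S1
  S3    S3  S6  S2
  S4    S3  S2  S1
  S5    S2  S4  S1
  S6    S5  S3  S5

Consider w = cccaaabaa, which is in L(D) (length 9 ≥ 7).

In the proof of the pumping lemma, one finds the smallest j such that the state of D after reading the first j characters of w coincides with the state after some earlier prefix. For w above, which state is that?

Run of D on w = c c c a a a b a a:
  step 0: S0  (start)
  step 1: S4  (read c: S0→S4)
  step 2: S1  (read c: S4→S1)
  step 3: S1  (read c: S1→S1)   ← first repeat (S1 seen earlier)
  step 4: S1  (read a: S1→S1)
  step 5: S1  (read a: S1→S1)
  step 6: S1  (read a: S1→S1)
  step 7: S3  (read b: S1→S3)
  step 8: S3  (read a: S3→S3)
  step 9: S3  (read a: S3→S3)

The earliest repeat is at step j = 3: D is in S1, which it already visited at step i = 2.
The DFA has 7 states, so the proof of the pumping lemma guarantees a repeated state among the first 7+1 visited; the segment between the two visits is the pumpable y.

S1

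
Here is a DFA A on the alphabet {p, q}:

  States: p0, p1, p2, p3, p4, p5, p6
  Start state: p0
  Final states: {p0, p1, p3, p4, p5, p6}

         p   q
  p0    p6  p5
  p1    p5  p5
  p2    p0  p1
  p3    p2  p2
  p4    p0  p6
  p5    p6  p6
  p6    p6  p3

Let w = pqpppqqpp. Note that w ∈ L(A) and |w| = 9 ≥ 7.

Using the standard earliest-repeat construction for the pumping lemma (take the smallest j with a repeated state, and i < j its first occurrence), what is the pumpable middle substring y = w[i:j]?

Run of A on w = p q p p p q q p p:
  step 0: p0  (start)
  step 1: p6  (read p: p0→p6)
  step 2: p3  (read q: p6→p3)
  step 3: p2  (read p: p3→p2)
  step 4: p0  (read p: p2→p0)   ← first repeat (p0 seen earlier)
  step 5: p6  (read p: p0→p6)
  step 6: p3  (read q: p6→p3)
  step 7: p2  (read q: p3→p2)
  step 8: p0  (read p: p2→p0)
  step 9: p6  (read p: p0→p6)

So i = 0, j = 4, giving x = w[0:0] = ε, y = w[0:4] = pqpp, z = w[4:9] = pqqpp.
Check: |xy| = 4 ≤ 7 and |y| = 4 ≥ 1. Reading y takes A from p0 back to p0, so every xyⁱz is accepted.
Pumping length from the standard proof: p = 7 (the number of states). The repeated state found above gives |xy| = j ≤ 7 and |y| = j − i ≥ 1.

pqpp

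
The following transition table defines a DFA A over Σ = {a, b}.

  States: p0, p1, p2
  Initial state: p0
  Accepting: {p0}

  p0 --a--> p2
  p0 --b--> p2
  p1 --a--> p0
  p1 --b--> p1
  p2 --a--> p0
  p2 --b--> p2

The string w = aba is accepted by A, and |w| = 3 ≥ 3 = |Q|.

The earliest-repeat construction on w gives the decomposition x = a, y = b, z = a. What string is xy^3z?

xy^3z = a·b·b·b·a = abbba.
Reading y = b takes A from p2 back to p2, so after x·y·y·y the machine is still in p2, and z then leads to the accepting state p0. Hence abbba ∈ L(A).

abbba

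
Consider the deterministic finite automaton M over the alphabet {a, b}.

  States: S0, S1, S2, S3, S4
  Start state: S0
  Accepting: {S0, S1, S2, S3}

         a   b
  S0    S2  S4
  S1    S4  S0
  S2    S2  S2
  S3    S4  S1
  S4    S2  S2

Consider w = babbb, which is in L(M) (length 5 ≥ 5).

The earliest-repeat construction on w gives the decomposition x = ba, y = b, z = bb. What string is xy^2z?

xy^2z = ba·b·b·bb = babbbb.
Reading y = b takes M from S2 back to S2, so after x·y·y the machine is still in S2, and z then leads to the accepting state S2. Hence babbbb ∈ L(M).

babbbb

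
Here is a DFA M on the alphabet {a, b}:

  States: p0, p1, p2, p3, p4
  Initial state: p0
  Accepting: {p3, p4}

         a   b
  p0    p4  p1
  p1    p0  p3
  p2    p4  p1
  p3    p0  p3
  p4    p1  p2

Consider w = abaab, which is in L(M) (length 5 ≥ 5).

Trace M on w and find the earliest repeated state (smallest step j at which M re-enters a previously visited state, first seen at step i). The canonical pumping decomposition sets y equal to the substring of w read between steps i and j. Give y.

State sequence: p0 -a-> p4 -b-> p2 -a-> p4 -a-> p1 -b-> p3
First repeat at step 3: p4 was already visited.

So i = 1, j = 3, giving x = w[0:1] = a, y = w[1:3] = ba, z = w[3:5] = ab.
Check: |xy| = 3 ≤ 5 and |y| = 2 ≥ 1. Reading y takes M from p4 back to p4, so every xyⁱz is accepted.
Pumping length from the standard proof: p = 5 (the number of states). The repeated state found above gives |xy| = j ≤ 5 and |y| = j − i ≥ 1.

ba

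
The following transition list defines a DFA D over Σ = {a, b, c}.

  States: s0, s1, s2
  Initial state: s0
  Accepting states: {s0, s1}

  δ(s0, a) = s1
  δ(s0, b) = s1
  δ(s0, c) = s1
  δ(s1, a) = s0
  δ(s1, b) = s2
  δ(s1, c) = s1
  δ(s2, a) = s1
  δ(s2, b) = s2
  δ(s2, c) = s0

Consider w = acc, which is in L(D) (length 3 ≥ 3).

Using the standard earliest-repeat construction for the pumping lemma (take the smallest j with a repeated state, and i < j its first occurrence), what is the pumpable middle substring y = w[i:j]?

State sequence: s0 -a-> s1 -c-> s1 -c-> s1
First repeat at step 2: s1 was already visited.

So i = 1, j = 2, giving x = w[0:1] = a, y = w[1:2] = c, z = w[2:3] = c.
Check: |xy| = 2 ≤ 3 and |y| = 1 ≥ 1. Reading y takes D from s1 back to s1, so every xyⁱz is accepted.
With |Q| = 3, pigeonhole forces a state repeat no later than step 3; the substring read between the first and second visits to that state can be pumped.

c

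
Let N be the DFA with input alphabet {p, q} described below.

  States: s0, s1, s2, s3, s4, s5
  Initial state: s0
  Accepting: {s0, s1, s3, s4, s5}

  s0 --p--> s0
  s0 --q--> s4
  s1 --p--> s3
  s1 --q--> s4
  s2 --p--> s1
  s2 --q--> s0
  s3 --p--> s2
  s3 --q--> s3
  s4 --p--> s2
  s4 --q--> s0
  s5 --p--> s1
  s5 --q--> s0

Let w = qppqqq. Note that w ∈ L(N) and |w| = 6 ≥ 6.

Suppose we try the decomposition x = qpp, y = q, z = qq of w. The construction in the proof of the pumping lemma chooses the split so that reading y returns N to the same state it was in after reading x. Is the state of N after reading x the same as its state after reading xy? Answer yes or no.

State sequence: s0 -q-> s4 -p-> s2 -p-> s1 -q-> s4

After x (step 3): s1. After xy (step 4): s4.
They differ (s1 ≠ s4), so y is not a cycle from the state after x; this split is not the one the pumping-lemma construction produces, and pumping y need not keep the string in L(N).

no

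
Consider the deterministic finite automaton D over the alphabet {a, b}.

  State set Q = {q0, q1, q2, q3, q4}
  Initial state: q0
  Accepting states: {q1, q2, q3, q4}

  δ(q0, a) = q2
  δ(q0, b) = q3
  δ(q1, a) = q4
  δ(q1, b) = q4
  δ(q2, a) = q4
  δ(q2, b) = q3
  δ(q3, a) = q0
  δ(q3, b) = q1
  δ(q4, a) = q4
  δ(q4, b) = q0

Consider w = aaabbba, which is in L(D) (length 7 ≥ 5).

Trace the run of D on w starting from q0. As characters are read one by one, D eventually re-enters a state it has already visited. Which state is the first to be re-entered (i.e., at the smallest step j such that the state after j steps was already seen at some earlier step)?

q4

State sequence: q0 -a-> q2 -a-> q4 -a-> q4 -b-> q0 -b-> q3 -b-> q1 -a-> q4
First repeat at step 3: q4 was already visited.

The earliest repeat is at step j = 3: D is in q4, which it already visited at step i = 2.
The DFA has 5 states, so the proof of the pumping lemma guarantees a repeated state among the first 5+1 visited; the segment between the two visits is the pumpable y.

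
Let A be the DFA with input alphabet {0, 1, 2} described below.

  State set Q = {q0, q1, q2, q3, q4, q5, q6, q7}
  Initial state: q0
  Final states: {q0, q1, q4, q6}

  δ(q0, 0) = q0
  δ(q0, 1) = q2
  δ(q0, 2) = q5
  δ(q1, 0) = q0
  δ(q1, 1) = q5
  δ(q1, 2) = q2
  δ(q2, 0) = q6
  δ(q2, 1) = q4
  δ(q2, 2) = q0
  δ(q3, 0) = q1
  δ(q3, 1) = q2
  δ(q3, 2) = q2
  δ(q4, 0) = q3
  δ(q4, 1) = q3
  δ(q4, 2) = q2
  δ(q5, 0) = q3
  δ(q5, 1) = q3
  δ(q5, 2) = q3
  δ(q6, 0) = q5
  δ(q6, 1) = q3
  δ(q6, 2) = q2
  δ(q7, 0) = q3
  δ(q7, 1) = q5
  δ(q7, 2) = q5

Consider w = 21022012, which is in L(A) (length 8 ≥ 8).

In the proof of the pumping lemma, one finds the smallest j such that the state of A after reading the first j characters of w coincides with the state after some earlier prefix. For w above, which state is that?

q0

State sequence: q0 -2-> q5 -1-> q3 -0-> q1 -2-> q2 -2-> q0 -0-> q0 -1-> q2 -2-> q0
First repeat at step 5: q0 was already visited.

The earliest repeat is at step j = 5: A is in q0, which it already visited at step i = 0.
The DFA has 8 states, so the proof of the pumping lemma guarantees a repeated state among the first 8+1 visited; the segment between the two visits is the pumpable y.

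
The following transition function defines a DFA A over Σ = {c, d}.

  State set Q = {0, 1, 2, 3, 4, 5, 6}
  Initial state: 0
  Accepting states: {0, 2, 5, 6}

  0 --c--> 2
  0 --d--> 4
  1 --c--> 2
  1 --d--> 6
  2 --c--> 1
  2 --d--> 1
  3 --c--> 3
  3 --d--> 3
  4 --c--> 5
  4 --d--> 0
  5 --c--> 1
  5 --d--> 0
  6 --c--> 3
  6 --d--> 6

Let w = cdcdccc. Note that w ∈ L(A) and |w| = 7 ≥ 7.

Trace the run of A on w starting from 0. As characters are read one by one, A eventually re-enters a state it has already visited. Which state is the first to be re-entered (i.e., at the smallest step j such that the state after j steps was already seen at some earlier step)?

2

State sequence: 0 -c-> 2 -d-> 1 -c-> 2 -d-> 1 -c-> 2 -c-> 1 -c-> 2
First repeat at step 3: 2 was already visited.

The earliest repeat is at step j = 3: A is in 2, which it already visited at step i = 1.
Pumping length from the standard proof: p = 7 (the number of states). The repeated state found above gives |xy| = j ≤ 7 and |y| = j − i ≥ 1.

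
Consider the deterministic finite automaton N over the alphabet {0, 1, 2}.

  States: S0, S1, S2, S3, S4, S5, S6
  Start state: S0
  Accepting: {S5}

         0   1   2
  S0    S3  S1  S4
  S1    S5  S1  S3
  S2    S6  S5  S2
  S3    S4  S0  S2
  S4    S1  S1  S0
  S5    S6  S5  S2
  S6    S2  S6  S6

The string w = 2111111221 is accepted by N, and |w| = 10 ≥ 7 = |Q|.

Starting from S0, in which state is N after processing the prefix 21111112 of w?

State sequence: S0 -2-> S4 -1-> S1 -1-> S1 -1-> S1 -1-> S1 -1-> S1 -1-> S1 -2-> S3

After reading 8 characters, N is in state S3.
(This kind of state-tracing is the core of the pumping-lemma construction: with 7 states, pigeonhole forces a repeat within the first 7 steps.)

S3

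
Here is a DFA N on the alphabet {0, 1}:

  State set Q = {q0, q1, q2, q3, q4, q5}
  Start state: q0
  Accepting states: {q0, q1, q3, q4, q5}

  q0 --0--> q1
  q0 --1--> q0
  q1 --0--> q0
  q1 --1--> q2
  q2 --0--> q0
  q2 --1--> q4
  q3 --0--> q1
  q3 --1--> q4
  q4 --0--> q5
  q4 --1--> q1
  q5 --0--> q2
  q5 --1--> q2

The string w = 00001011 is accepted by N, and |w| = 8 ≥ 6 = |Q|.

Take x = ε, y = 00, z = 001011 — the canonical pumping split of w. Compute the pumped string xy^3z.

000000001011

xy^3z = ε·00·00·00·001011 = 000000001011.
Reading y = 00 takes N from q0 back to q0, so after x·y·y·y the machine is still in q0, and z then leads to the accepting state q4. Hence 000000001011 ∈ L(N).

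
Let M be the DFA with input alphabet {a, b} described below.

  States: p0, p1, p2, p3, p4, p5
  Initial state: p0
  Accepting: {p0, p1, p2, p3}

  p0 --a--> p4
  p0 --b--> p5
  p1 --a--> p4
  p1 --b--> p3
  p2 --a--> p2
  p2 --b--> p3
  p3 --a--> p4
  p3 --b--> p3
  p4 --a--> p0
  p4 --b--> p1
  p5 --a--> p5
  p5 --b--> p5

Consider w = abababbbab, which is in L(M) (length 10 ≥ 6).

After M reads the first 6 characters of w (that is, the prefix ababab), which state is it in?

p1

Run of M on the first 6 characters of w = a b a b a b:
  step 0: p0  (start)
  step 1: p4  (read a: p0→p4)
  step 2: p1  (read b: p4→p1)
  step 3: p4  (read a: p1→p4)
  step 4: p1  (read b: p4→p1)
  step 5: p4  (read a: p1→p4)
  step 6: p1  (read b: p4→p1)

After reading 6 characters, M is in state p1.
(This kind of state-tracing is the core of the pumping-lemma construction: with 6 states, pigeonhole forces a repeat within the first 6 steps.)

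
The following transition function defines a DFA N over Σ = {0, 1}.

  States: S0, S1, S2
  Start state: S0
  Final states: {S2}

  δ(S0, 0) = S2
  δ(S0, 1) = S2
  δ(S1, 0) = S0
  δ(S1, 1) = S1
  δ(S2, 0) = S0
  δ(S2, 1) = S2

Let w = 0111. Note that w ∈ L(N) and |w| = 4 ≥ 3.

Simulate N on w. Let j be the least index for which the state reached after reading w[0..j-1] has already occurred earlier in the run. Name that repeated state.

Run of N on w = 0 1 1 1:
  step 0: S0  (start)
  step 1: S2  (read 0: S0→S2)
  step 2: S2  (read 1: S2→S2)   ← first repeat (S2 seen earlier)
  step 3: S2  (read 1: S2→S2)
  step 4: S2  (read 1: S2→S2)

The earliest repeat is at step j = 2: N is in S2, which it already visited at step i = 1.

S2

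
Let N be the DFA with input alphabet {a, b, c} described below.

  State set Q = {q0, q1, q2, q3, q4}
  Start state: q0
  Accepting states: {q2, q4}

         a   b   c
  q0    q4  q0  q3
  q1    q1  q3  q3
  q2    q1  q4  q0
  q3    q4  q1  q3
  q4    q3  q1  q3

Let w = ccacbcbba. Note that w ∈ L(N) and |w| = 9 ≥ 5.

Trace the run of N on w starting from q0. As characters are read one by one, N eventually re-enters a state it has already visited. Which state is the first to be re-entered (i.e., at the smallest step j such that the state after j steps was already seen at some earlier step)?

q3

Run of N on w = c c a c b c b b a:
  step 0: q0  (start)
  step 1: q3  (read c: q0→q3)
  step 2: q3  (read c: q3→q3)   ← first repeat (q3 seen earlier)
  step 3: q4  (read a: q3→q4)
  step 4: q3  (read c: q4→q3)
  step 5: q1  (read b: q3→q1)
  step 6: q3  (read c: q1→q3)
  step 7: q1  (read b: q3→q1)
  step 8: q3  (read b: q1→q3)
  step 9: q4  (read a: q3→q4)

The earliest repeat is at step j = 2: N is in q3, which it already visited at step i = 1.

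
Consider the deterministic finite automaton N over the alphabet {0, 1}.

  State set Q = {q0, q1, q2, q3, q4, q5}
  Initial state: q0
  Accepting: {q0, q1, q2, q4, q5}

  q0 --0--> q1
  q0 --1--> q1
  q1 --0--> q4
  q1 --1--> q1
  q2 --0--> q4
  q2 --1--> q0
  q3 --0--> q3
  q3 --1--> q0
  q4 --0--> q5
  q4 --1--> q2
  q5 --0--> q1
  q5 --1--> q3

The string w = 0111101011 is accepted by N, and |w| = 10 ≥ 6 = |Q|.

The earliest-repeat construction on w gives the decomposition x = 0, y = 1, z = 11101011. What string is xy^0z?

011101011

xy⁰z = xz = 0·11101011 = 011101011.
Reading y = 1 takes N from q1 back to q1, so after x the machine is still in q1, and z then leads to the accepting state q0. Hence 011101011 ∈ L(N).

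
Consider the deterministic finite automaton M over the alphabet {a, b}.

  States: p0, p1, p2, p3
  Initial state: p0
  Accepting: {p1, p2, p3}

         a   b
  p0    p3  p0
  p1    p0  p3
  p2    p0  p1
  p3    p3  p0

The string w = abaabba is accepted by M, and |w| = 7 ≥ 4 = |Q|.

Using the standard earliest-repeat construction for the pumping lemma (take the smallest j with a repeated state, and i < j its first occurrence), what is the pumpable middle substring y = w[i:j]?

ab

Run of M on w = a b a a b b a:
  step 0: p0  (start)
  step 1: p3  (read a: p0→p3)
  step 2: p0  (read b: p3→p0)   ← first repeat (p0 seen earlier)
  step 3: p3  (read a: p0→p3)
  step 4: p3  (read a: p3→p3)
  step 5: p0  (read b: p3→p0)
  step 6: p0  (read b: p0→p0)
  step 7: p3  (read a: p0→p3)

So i = 0, j = 2, giving x = w[0:0] = ε, y = w[0:2] = ab, z = w[2:7] = aabba.
Check: |xy| = 2 ≤ 4 and |y| = 2 ≥ 1. Reading y takes M from p0 back to p0, so every xyⁱz is accepted.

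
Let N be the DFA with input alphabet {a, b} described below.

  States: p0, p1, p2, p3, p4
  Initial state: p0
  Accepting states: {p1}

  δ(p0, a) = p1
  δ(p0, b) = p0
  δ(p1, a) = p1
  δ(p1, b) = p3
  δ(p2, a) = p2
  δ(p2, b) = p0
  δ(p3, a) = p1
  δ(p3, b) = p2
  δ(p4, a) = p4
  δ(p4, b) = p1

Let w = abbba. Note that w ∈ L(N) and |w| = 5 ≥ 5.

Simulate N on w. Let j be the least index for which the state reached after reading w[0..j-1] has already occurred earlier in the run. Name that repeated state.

Run of N on w = a b b b a:
  step 0: p0  (start)
  step 1: p1  (read a: p0→p1)
  step 2: p3  (read b: p1→p3)
  step 3: p2  (read b: p3→p2)
  step 4: p0  (read b: p2→p0)   ← first repeat (p0 seen earlier)
  step 5: p1  (read a: p0→p1)

The earliest repeat is at step j = 4: N is in p0, which it already visited at step i = 0.
Since N has 5 states, any run of length ≥ 5 visits 5+1 states, so by pigeonhole some state repeats within the first 5 steps — that repeat gives the pumpable loop.

p0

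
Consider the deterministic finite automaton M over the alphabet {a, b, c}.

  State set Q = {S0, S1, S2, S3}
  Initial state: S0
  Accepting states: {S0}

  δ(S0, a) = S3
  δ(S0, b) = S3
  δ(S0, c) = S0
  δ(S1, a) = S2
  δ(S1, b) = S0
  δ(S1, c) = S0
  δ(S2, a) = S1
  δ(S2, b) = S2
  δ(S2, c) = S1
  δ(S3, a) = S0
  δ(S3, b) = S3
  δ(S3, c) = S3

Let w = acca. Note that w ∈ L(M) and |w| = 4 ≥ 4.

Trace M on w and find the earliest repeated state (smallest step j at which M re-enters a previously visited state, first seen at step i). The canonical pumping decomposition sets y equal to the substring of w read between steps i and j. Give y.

Run of M on w = a c c a:
  step 0: S0  (start)
  step 1: S3  (read a: S0→S3)
  step 2: S3  (read c: S3→S3)   ← first repeat (S3 seen earlier)
  step 3: S3  (read c: S3→S3)
  step 4: S0  (read a: S3→S0)

So i = 1, j = 2, giving x = w[0:1] = a, y = w[1:2] = c, z = w[2:4] = ca.
Check: |xy| = 2 ≤ 4 and |y| = 1 ≥ 1. Reading y takes M from S3 back to S3, so every xyⁱz is accepted.
Pumping length from the standard proof: p = 4 (the number of states). The repeated state found above gives |xy| = j ≤ 4 and |y| = j − i ≥ 1.

c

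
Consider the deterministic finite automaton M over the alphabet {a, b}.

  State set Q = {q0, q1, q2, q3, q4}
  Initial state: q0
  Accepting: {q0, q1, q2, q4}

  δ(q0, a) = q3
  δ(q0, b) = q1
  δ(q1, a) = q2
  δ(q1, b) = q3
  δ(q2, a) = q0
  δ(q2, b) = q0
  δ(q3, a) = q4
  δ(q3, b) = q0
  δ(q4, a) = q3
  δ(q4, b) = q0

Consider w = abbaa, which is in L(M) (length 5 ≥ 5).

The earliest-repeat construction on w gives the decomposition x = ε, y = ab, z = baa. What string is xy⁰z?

baa

xy⁰z = xz = ε·baa = baa.
Reading y = ab takes M from q0 back to q0, so after x the machine is still in q0, and z then leads to the accepting state q0. Hence baa ∈ L(M).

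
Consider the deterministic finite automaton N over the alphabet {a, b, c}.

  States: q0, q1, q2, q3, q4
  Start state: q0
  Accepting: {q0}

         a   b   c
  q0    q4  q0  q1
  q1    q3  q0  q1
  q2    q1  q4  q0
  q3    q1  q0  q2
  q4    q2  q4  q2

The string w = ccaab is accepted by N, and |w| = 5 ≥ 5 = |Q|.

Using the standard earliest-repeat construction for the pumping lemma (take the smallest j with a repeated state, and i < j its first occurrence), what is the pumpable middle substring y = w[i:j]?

c

State sequence: q0 -c-> q1 -c-> q1 -a-> q3 -a-> q1 -b-> q0
First repeat at step 2: q1 was already visited.

So i = 1, j = 2, giving x = w[0:1] = c, y = w[1:2] = c, z = w[2:5] = aab.
Check: |xy| = 2 ≤ 5 and |y| = 1 ≥ 1. Reading y takes N from q1 back to q1, so every xyⁱz is accepted.
Since N has 5 states, any run of length ≥ 5 visits 5+1 states, so by pigeonhole some state repeats within the first 5 steps — that repeat gives the pumpable loop.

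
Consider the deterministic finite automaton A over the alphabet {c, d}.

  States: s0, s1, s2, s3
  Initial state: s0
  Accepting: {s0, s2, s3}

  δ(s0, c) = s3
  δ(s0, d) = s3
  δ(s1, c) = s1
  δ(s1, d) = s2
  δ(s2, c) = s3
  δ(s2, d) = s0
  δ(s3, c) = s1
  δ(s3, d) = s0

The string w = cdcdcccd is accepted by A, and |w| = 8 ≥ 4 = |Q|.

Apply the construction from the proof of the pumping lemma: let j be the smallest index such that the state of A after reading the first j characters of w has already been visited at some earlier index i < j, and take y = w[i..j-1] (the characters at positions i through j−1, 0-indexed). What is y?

cd

Run of A on w = c d c d c c c d:
  step 0: s0  (start)
  step 1: s3  (read c: s0→s3)
  step 2: s0  (read d: s3→s0)   ← first repeat (s0 seen earlier)
  step 3: s3  (read c: s0→s3)
  step 4: s0  (read d: s3→s0)
  step 5: s3  (read c: s0→s3)
  step 6: s1  (read c: s3→s1)
  step 7: s1  (read c: s1→s1)
  step 8: s2  (read d: s1→s2)

So i = 0, j = 2, giving x = w[0:0] = ε, y = w[0:2] = cd, z = w[2:8] = cdcccd.
Check: |xy| = 2 ≤ 4 and |y| = 2 ≥ 1. Reading y takes A from s0 back to s0, so every xyⁱz is accepted.
Pumping length from the standard proof: p = 4 (the number of states). The repeated state found above gives |xy| = j ≤ 4 and |y| = j − i ≥ 1.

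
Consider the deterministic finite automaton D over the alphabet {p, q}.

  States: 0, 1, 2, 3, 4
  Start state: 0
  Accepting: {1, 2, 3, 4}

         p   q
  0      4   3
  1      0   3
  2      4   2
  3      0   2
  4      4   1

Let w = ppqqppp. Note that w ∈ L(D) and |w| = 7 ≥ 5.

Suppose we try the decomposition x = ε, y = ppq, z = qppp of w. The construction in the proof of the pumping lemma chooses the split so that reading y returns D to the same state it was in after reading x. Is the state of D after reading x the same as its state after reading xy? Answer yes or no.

no

State sequence: 0 -p-> 4 -p-> 4 -q-> 1

After x (step 0): 0. After xy (step 3): 1.
They differ (0 ≠ 1), so y is not a cycle from the state after x; this split is not the one the pumping-lemma construction produces, and pumping y need not keep the string in L(D).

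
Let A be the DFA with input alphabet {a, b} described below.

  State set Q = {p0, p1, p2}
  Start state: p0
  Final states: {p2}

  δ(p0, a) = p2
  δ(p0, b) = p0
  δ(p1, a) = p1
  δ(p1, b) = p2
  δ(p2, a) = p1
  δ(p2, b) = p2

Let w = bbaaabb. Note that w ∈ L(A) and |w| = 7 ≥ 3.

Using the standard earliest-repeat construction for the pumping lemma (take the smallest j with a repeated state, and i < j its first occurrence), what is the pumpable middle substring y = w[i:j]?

b

Run of A on w = b b a a a b b:
  step 0: p0  (start)
  step 1: p0  (read b: p0→p0)   ← first repeat (p0 seen earlier)
  step 2: p0  (read b: p0→p0)
  step 3: p2  (read a: p0→p2)
  step 4: p1  (read a: p2→p1)
  step 5: p1  (read a: p1→p1)
  step 6: p2  (read b: p1→p2)
  step 7: p2  (read b: p2→p2)

So i = 0, j = 1, giving x = w[0:0] = ε, y = w[0:1] = b, z = w[1:7] = baaabb.
Check: |xy| = 1 ≤ 3 and |y| = 1 ≥ 1. Reading y takes A from p0 back to p0, so every xyⁱz is accepted.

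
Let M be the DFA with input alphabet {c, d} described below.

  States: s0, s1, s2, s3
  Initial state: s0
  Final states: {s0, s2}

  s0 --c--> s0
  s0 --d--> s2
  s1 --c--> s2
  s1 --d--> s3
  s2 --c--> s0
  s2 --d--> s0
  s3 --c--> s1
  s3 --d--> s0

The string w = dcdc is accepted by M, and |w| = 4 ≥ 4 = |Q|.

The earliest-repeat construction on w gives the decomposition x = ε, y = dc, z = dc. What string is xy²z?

dcdcdc

xy^2z = ε·dc·dc·dc = dcdcdc.
Reading y = dc takes M from s0 back to s0, so after x·y·y the machine is still in s0, and z then leads to the accepting state s0. Hence dcdcdc ∈ L(M).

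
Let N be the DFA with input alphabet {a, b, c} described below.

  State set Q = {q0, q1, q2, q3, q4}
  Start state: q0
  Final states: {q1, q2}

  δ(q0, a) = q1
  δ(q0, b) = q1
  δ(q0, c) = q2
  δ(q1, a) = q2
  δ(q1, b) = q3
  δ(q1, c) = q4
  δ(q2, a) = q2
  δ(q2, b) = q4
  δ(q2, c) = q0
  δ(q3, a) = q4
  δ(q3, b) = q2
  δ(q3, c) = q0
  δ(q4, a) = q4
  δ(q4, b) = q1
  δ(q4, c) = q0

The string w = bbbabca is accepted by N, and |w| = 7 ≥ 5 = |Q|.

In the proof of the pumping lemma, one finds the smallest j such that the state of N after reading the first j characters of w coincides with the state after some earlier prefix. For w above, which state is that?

q2

Run of N on w = b b b a b c a:
  step 0: q0  (start)
  step 1: q1  (read b: q0→q1)
  step 2: q3  (read b: q1→q3)
  step 3: q2  (read b: q3→q2)
  step 4: q2  (read a: q2→q2)   ← first repeat (q2 seen earlier)
  step 5: q4  (read b: q2→q4)
  step 6: q0  (read c: q4→q0)
  step 7: q1  (read a: q0→q1)

The earliest repeat is at step j = 4: N is in q2, which it already visited at step i = 3.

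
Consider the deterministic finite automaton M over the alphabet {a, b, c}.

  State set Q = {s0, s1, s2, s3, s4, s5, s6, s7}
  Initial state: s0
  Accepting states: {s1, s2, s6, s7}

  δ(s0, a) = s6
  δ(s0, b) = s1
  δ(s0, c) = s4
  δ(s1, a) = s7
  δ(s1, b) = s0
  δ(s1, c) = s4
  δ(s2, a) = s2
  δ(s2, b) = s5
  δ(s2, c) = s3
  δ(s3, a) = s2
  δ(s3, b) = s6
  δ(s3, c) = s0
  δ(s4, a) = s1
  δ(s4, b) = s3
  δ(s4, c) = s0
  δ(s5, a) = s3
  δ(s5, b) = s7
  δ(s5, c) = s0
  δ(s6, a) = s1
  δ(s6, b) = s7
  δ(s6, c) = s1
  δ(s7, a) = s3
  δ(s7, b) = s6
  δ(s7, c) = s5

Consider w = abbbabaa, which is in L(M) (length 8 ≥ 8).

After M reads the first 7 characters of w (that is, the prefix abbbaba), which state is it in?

s1

Run of M on the first 7 characters of w = a b b b a b a:
  step 0: s0  (start)
  step 1: s6  (read a: s0→s6)
  step 2: s7  (read b: s6→s7)
  step 3: s6  (read b: s7→s6)
  step 4: s7  (read b: s6→s7)
  step 5: s3  (read a: s7→s3)
  step 6: s6  (read b: s3→s6)
  step 7: s1  (read a: s6→s1)

After reading 7 characters, M is in state s1.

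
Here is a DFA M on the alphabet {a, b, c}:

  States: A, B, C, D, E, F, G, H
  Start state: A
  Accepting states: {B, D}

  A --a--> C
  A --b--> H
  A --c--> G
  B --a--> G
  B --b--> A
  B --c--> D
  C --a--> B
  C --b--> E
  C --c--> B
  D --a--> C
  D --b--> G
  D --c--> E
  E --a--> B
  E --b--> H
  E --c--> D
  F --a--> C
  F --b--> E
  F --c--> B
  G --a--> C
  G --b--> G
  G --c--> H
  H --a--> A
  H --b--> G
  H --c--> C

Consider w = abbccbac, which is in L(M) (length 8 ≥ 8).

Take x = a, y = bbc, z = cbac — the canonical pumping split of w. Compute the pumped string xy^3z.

xy^3z = a·bbc·bbc·bbc·cbac = abbcbbcbbccbac.
Reading y = bbc takes M from C back to C, so after x·y·y·y the machine is still in C, and z then leads to the accepting state B. Hence abbcbbcbbccbac ∈ L(M).

abbcbbcbbccbac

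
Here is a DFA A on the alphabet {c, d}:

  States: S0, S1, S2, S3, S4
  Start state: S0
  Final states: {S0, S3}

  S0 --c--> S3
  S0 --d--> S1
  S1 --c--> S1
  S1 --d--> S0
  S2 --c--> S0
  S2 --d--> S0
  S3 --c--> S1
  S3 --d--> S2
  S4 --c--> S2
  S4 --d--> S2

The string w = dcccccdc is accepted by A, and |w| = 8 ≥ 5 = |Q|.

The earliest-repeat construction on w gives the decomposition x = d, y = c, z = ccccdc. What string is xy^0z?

xy⁰z = xz = d·ccccdc = dccccdc.
Reading y = c takes A from S1 back to S1, so after x the machine is still in S1, and z then leads to the accepting state S3. Hence dccccdc ∈ L(A).

dccccdc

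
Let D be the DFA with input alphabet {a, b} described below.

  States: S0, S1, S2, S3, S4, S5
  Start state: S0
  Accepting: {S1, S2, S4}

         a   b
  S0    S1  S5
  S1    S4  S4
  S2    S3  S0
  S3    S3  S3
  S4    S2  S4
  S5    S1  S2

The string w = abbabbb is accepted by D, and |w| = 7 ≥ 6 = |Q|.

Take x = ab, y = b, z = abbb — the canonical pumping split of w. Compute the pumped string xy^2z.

xy^2z = ab·b·b·abbb = abbbabbb.
Reading y = b takes D from S4 back to S4, so after x·y·y the machine is still in S4, and z then leads to the accepting state S2. Hence abbbabbb ∈ L(D).

abbbabbb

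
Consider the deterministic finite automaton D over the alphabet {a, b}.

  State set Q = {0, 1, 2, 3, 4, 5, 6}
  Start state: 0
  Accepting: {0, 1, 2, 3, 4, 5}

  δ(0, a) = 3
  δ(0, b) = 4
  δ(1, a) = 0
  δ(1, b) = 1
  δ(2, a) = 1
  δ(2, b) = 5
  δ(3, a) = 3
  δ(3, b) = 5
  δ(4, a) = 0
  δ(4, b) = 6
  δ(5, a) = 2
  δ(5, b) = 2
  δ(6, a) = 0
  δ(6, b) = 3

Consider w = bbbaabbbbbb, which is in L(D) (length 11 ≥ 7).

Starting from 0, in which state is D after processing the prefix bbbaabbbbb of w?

Run of D on the first 10 characters of w = b b b a a b b b b b:
  step 0: 0  (start)
  step 1: 4  (read b: 0→4)
  step 2: 6  (read b: 4→6)
  step 3: 3  (read b: 6→3)
  step 4: 3  (read a: 3→3)
  step 5: 3  (read a: 3→3)
  step 6: 5  (read b: 3→5)
  step 7: 2  (read b: 5→2)
  step 8: 5  (read b: 2→5)
  step 9: 2  (read b: 5→2)
  step 10: 5  (read b: 2→5)

After reading 10 characters, D is in state 5.

5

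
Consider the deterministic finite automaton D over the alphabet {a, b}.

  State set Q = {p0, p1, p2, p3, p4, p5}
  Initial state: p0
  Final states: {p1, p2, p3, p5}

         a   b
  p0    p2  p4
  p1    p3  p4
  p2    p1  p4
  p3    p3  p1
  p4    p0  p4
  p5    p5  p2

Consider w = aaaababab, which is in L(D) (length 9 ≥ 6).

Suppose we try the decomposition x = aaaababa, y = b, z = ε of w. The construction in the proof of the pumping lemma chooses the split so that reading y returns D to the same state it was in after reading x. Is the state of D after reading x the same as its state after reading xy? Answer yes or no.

State sequence: p0 -a-> p2 -a-> p1 -a-> p3 -a-> p3 -b-> p1 -a-> p3 -b-> p1 -a-> p3 -b-> p1

After x (step 8): p3. After xy (step 9): p1.
They differ (p3 ≠ p1), so y is not a cycle from the state after x; this split is not the one the pumping-lemma construction produces, and pumping y need not keep the string in L(D).

no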